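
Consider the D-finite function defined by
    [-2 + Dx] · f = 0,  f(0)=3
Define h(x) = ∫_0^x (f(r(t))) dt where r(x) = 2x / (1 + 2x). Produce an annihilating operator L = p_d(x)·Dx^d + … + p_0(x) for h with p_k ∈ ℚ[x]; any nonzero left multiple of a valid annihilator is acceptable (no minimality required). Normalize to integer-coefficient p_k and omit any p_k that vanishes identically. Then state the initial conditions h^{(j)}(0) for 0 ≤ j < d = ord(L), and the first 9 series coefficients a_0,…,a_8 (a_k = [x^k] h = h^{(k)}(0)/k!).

f: a_k = 3, 6, 6, 4, 2, 4/5, 4/15, 8/105, 2/105, …
f∘r: x↦r, Dx↦Dx/r' in L_f ⇒ L₀.
∫: right-multiply L₀ by Dx.
L = -4·Dx + (1 + 4·x + 4·x^2)·Dx^2  (order 2).
h: a_k = 0, 3, 6, 0, -4, 32/5, -32/5, 256/105, 160/21, …
ICs: h(0) = 0, h′(0) = 3.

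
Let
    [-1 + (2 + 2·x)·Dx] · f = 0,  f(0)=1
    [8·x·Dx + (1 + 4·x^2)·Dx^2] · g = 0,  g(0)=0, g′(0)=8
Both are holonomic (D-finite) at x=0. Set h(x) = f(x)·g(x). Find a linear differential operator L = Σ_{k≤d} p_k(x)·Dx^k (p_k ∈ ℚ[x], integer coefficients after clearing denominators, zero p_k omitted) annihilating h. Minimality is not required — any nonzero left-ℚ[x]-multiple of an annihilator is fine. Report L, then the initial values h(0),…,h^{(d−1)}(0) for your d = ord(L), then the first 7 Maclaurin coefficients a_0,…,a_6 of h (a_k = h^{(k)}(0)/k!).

L = (3 - 16·x - 4·x^2) + (-4 + 28·x + 48·x^2 + 16·x^3)·Dx + (4 + 8·x + 20·x^2 + 32·x^3 + 16·x^4)·Dx^2  (order 2).
h: a_k = 0, 8, 4, -35/3, -29/6, 6389/240, 5929/480, …
ICs: h(0) = 0, h′(0) = 8.

f: a_k = 1, 1/2, -1/8, 1/16, -5/128, 7/256, -21/1024, …
g: a_k = 0, 8, 0, -32/3, 0, 128/5, 0, …
Sym-product of L_f,L_g gives L₀ (≤ ord 2).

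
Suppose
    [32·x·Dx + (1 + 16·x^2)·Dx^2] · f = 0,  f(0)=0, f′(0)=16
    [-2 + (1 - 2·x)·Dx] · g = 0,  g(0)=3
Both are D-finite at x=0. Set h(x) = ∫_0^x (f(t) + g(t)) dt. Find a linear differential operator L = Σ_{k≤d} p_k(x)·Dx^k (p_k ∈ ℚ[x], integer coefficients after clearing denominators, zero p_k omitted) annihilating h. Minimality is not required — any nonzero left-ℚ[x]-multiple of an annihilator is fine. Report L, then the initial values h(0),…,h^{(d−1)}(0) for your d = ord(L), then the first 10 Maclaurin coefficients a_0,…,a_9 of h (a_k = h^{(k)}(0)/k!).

f: a_k = 0, 16, 0, -256/3, 0, 4096/5, 0, -65536/7, 0, 1048576/9, …
g: a_k = 3, 6, 12, 24, 48, 96, 192, 384, 768, 1536, …
h₀=f+g: left-lcm gives L₀, ord ≤ 3.
h=∫h₀ ⇒ L = L₀·Dx.
L = (32 - 256·x - 1536·x^2)·Dx^2 + (-14 + 32·x + 160·x^2 - 1536·x^3)·Dx^3 + (1 + 6·x + 96·x^3 - 256·x^4)·Dx^4  (order 4).
h: a_k = 0, 3, 11, 4, -46/3, 48/5, 2288/15, 192/7, -7856/7, 256/3, …
ICs: h(0) = 0, h′(0) = 3, h′′(0) = 22, h′′′(0) = 24.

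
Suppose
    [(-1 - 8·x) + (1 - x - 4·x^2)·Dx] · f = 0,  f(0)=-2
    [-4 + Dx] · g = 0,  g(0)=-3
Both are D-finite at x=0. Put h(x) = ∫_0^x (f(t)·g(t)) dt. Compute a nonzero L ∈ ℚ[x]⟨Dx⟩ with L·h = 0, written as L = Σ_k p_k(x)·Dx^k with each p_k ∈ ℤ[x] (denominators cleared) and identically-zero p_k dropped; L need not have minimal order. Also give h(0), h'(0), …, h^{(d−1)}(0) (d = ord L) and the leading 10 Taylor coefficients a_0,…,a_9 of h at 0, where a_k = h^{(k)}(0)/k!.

L = (5 + 4·x - 16·x^2)·Dx + (-1 + x + 4·x^2)·Dx^2  (order 2).
h: a_k = 0, 6, 15, 34, 143/2, 758/5, 4883/15, 15058/21, 674711/420, 3458566/945, …
ICs: h(0) = 0, h′(0) = 6.

f: a_k = -2, -2, -10, -18, -58, -130, -362, -882, -2330, -5858, …
g: a_k = -3, -12, -24, -32, -32, -128/5, -256/15, -1024/105, -512/105, -2048/945, …
f·g: L₀ = L_f ⊗_s L_g, ord ≤ 1·1.
∫: right-multiply L₀ by Dx.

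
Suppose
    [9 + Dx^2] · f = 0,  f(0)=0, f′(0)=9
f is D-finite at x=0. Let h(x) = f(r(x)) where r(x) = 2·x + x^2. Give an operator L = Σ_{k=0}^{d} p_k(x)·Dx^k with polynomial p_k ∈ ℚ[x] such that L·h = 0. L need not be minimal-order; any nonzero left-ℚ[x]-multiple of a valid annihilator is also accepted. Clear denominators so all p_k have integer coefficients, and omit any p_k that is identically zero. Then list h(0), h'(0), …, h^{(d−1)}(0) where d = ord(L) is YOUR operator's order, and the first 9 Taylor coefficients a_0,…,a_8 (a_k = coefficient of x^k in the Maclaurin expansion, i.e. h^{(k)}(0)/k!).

f: a_k = 0, 9, 0, -27/2, 0, 243/40, 0, -729/560, 0, …
Substitute x→r, Dx→(1/r')Dx; clear ⇒ L₀.
L = (36 + 108·x + 108·x^2 + 36·x^3) - Dx + (1 + x)·Dx^2  (order 2).
h: a_k = 0, 18, 9, -108, -162, 567/5, 945/2, 11178/35, -1701/5, …
ICs: h(0) = 0, h′(0) = 18.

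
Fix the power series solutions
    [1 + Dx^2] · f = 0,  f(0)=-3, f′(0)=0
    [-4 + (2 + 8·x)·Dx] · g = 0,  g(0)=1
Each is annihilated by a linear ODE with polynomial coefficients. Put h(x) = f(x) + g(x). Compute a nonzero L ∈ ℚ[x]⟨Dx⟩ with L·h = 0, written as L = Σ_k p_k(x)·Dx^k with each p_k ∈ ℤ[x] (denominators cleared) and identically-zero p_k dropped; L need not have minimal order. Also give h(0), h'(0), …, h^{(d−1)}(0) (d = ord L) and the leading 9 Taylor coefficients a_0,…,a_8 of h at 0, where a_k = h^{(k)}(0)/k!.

f: a_k = -3, 0, 3/2, 0, -1/8, 0, 1/240, 0, -1/13440, …
g: a_k = 1, 2, -2, 4, -10, 28, -84, 264, -858, …
Weyl lclm of L_f,L_g ⇒ L₀ (ord ≤ 3).
L = (-26 - 16·x - 32·x^2) + (-3 - 4·x + 48·x^2 + 64·x^3)·Dx + (-26 - 16·x - 32·x^2)·Dx^2 + (-3 - 4·x + 48·x^2 + 64·x^3)·Dx^3  (order 3).
h: a_k = -2, 2, -1/2, 4, -81/8, 28, -20159/240, 264, -11531521/13440, …
ICs: h(0) = -2, h′(0) = 2, h′′(0) = -1.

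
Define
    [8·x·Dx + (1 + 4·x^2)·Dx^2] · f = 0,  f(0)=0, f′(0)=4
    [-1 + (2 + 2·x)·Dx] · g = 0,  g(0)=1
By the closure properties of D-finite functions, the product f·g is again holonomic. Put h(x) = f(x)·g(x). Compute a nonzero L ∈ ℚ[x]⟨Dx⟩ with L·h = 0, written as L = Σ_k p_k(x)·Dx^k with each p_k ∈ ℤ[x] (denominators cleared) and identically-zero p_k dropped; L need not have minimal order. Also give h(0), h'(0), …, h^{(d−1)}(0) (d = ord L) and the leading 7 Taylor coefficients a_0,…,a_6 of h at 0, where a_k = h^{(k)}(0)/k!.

L = (3 - 16·x - 4·x^2) + (-4 + 28·x + 48·x^2 + 16·x^3)·Dx + (4 + 8·x + 20·x^2 + 32·x^3 + 16·x^4)·Dx^2  (order 2).
h: a_k = 0, 4, 2, -35/6, -29/12, 6389/480, 5929/960, …
ICs: h(0) = 0, h′(0) = 4.

f: a_k = 0, 4, 0, -16/3, 0, 64/5, 0, …
g: a_k = 1, 1/2, -1/8, 1/16, -5/128, 7/256, -21/1024, …
f·g: L₀ = L_f ⊗_s L_g, ord ≤ 2·1.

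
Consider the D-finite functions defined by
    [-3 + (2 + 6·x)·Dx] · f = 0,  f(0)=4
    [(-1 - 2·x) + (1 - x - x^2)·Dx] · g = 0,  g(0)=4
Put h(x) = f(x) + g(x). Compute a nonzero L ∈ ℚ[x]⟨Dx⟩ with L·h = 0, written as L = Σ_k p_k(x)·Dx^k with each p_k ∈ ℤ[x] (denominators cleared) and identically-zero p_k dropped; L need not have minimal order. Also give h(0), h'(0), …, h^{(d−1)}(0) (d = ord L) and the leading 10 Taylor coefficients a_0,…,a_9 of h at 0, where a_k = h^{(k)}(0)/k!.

f: a_k = 4, 6, -9/2, 27/4, -405/32, 1701/64, -15309/256, 72171/512, -2814669/8192, 14073345/16384, …
g: a_k = 4, 4, 8, 12, 20, 32, 52, 84, 136, 220, …
h₀=f+g: left-lcm gives L₀, ord ≤ 2.
L = (33 + 117·x + 117·x^2 + 90·x^3) + (-25 - 102·x - 303·x^2 - 378·x^3 - 225·x^4)·Dx + (-2 + 22·x + 90·x^2 - 38·x^3 - 198·x^4 - 90·x^5)·Dx^2  (order 2).
h: a_k = 8, 10, 7/2, 75/4, 235/32, 3749/64, -1997/256, 115179/512, -1700557/8192, 17677825/16384, …
ICs: h(0) = 8, h′(0) = 10.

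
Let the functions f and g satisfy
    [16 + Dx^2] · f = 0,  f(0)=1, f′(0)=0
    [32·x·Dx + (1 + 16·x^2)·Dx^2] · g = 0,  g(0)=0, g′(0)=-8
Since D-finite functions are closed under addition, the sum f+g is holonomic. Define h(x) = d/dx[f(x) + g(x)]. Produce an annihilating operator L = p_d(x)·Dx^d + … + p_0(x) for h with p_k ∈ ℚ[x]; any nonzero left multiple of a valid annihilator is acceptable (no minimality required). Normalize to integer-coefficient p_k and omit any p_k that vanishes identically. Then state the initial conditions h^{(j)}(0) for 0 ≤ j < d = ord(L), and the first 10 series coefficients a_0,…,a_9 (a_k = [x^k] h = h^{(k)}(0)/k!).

f: a_k = 1, 0, -8, 0, 32/3, 0, -256/45, 0, 512/315, 0, …
g: a_k = 0, -8, 0, 128/3, 0, -2048/5, 0, 32768/7, 0, -524288/9, …
h₀=f+g: left-lcm gives L₀, ord ≤ 4.
Derive L from L₀ (diff closure).
L = (-5632·x + 114688·x^3 + 131072·x^5) + (-16 + 1792·x^2 + 36864·x^4 + 65536·x^6)·Dx + (-352·x + 7168·x^3 + 8192·x^5)·Dx^2 + (-1 + 112·x^2 + 2304·x^4 + 4096·x^6)·Dx^3  (order 3).
h: a_k = -8, -16, 128, 128/3, -2048, -512/15, 32768, 4096/315, -524288, -8192/2835, …
ICs: h(0) = -8, h′(0) = -16, h′′(0) = 256.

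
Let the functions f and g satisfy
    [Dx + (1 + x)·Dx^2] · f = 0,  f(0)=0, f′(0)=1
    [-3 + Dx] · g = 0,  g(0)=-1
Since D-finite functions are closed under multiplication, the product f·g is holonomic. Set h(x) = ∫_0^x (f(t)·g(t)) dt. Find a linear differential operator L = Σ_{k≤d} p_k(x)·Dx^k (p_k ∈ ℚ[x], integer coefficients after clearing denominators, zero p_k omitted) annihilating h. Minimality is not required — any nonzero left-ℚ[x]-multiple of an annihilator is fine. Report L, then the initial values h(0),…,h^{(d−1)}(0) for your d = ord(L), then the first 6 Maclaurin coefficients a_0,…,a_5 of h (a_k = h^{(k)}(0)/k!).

L = (6 + 9·x)·Dx + (-5 - 6·x)·Dx^2 + (1 + x)·Dx^3  (order 3).
h: a_k = 0, 0, -1/2, -5/6, -5/6, -3/5, …
ICs: h(0) = 0, h′(0) = 0, h′′(0) = -1.

f: a_k = 0, 1, -1/2, 1/3, -1/4, 1/5, …
g: a_k = -1, -3, -9/2, -9/2, -27/8, -81/40, …
f·g: L₀ = L_f ⊗_s L_g, ord ≤ 2·1.
h=∫₀ˣh₀: take L = L₀·Dx.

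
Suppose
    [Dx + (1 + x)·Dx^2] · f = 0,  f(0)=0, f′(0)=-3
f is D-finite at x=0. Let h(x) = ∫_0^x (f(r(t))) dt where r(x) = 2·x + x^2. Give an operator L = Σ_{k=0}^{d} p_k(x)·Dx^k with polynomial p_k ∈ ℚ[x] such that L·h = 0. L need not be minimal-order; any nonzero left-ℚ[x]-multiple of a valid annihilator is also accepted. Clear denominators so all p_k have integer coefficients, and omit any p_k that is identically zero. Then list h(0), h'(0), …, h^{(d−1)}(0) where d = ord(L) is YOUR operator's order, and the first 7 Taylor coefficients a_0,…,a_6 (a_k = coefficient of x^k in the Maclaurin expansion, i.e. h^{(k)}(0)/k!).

f: a_k = 0, -3, 3/2, -1, 3/4, -3/5, 1/2, …
L₀ from L_f via x↦r, Dx↦r'^{-1}Dx.
h=∫₀ˣh₀: take L = L₀·Dx.
L = Dx^2 + (1 + x)·Dx^3  (order 3).
h: a_k = 0, 0, -3, 1, -1/2, 3/10, -1/5, …
ICs: h(0) = 0, h′(0) = 0, h′′(0) = -6.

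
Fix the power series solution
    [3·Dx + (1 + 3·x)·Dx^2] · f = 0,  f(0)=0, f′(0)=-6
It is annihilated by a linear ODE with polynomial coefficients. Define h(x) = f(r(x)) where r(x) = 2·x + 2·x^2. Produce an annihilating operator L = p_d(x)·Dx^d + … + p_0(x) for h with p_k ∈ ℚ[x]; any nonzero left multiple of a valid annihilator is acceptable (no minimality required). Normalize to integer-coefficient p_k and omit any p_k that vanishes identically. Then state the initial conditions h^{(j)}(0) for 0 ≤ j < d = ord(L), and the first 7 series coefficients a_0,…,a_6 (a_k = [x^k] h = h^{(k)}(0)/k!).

f: a_k = 0, -6, 9, -18, 81/2, -486/5, 243, …
h₀=f(r): pull back L_f along r ⇒ L₀.
L = (4 + 12·x + 12·x^2)·Dx + (1 + 8·x + 18·x^2 + 12·x^3)·Dx^2  (order 2).
h: a_k = 0, -12, 24, -72, 252, -4752/5, 3744, …
ICs: h(0) = 0, h′(0) = -12.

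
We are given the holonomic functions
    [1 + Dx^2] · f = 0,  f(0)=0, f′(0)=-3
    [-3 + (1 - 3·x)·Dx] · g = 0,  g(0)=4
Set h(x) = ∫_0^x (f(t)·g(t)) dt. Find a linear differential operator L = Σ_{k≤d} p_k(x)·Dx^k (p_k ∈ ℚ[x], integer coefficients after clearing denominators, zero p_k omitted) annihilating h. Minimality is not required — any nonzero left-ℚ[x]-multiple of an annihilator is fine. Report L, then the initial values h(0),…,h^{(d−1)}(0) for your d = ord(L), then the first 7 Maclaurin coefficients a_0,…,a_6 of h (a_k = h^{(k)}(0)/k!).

f: a_k = 0, -3, 0, 1/2, 0, -1/40, 0, …
g: a_k = 4, 12, 36, 108, 324, 972, 2916, …
L₀ := L_f ⊗_s L_g (sym. prod.), ord ≤ 2.
∫: right-multiply L₀ by Dx.
L = (-1 + 3·x)·Dx + 6·Dx^2 + (-1 + 3·x)·Dx^3  (order 3).
h: a_k = 0, 0, -6, -12, -53/2, -318/5, -9541/60, …
ICs: h(0) = 0, h′(0) = 0, h′′(0) = -12.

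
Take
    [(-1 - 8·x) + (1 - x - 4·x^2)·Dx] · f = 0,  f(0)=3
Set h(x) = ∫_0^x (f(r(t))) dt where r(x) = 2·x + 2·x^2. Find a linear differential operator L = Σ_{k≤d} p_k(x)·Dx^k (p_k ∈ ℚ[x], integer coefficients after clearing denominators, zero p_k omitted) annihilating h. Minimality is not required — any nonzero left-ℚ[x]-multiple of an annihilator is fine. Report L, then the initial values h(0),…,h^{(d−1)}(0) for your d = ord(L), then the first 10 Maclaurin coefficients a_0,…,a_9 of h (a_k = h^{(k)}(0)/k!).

L = (2 + 36·x + 96·x^2 + 64·x^3)·Dx + (-1 + 2·x + 18·x^2 + 32·x^3 + 16·x^4)·Dx^2  (order 2).
h: a_k = 0, 3, 3, 22, 84, 420, 2076, 74520/7, 55728, 888400/3, …
ICs: h(0) = 0, h′(0) = 3.

f: a_k = 3, 3, 15, 27, 87, 195, 543, 1323, 3495, 8787, …
Substitute x→r, Dx→(1/r')Dx; clear ⇒ L₀.
∫: right-multiply L₀ by Dx.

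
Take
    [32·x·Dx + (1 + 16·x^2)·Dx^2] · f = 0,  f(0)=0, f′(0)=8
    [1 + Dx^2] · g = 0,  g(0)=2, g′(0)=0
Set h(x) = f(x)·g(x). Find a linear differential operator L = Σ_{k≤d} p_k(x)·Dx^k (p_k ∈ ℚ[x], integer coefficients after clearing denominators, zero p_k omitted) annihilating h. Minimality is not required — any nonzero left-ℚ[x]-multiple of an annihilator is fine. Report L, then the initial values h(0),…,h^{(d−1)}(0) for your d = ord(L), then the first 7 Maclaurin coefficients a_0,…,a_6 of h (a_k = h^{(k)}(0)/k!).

f: a_k = 0, 8, 0, -128/3, 0, 2048/5, 0, …
g: a_k = 2, 0, -1, 0, 1/12, 0, -1/360, …
h₀=f·g: eliminate ⇒ L₀, order ≤ 2·2.
L = (1105 + 51776·x^2 + 22016·x^4 + 16384·x^6 + 65536·x^8) + (2112·x + 35840·x^3 + 49152·x^5 + 262144·x^7)·Dx + (1122 + 52352·x^2 + 27648·x^4 + 32768·x^6 + 131072·x^8)·Dx^2 + (2112·x + 35840·x^3 + 49152·x^5 + 262144·x^7)·Dx^3 + (17 + 576·x^2 + 5632·x^4 + 16384·x^6 + 65536·x^8)·Dx^4  (order 4).
h: a_k = 0, 16, 0, -280/3, 0, 12938/15, 0, …
ICs: h(0) = 0, h′(0) = 16, h′′(0) = 0, h′′′(0) = -560.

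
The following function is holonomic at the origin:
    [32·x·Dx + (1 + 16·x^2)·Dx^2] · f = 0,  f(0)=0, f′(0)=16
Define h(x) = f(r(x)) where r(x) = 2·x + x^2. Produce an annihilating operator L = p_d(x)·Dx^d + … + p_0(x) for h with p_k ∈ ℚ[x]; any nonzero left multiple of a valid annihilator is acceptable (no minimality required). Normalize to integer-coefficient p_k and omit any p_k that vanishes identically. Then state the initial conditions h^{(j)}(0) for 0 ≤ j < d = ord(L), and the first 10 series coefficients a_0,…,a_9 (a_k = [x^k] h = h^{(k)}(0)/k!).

f: a_k = 0, 16, 0, -256/3, 0, 4096/5, 0, -65536/7, 0, 1048576/9, …
Substitute x→r, Dx→(1/r')Dx; clear ⇒ L₀.
L = (-1 + 128·x + 256·x^2 + 192·x^3 + 48·x^4)·Dx + (1 + x + 64·x^2 + 128·x^3 + 80·x^4 + 16·x^5)·Dx^2  (order 2).
h: a_k = 0, 32, 16, -2048/3, -1024, 128512/5, 196352/3, -7929856/7, -4161536, 480321536/9, …
ICs: h(0) = 0, h′(0) = 32.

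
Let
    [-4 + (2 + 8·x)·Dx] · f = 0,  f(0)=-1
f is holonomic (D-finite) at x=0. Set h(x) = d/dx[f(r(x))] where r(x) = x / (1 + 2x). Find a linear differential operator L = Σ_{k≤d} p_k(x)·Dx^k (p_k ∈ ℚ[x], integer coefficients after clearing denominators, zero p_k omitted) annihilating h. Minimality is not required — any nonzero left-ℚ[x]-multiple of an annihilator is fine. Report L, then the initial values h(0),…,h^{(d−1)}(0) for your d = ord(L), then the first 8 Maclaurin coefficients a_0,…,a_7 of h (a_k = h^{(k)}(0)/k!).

f: a_k = -1, -2, 2, -4, 10, -28, 84, -264, …
Change of var in L_f (x↦r) gives L₀.
h=h₀': d/dx-closure on L₀ ⇒ L.
L = (-6 - 24·x) + (-1 - 8·x - 12·x^2)·Dx  (order 1).
h: a_k = -2, 12, -60, 296, -1500, 7848, -42168, 231120, …
ICs: h(0) = -2.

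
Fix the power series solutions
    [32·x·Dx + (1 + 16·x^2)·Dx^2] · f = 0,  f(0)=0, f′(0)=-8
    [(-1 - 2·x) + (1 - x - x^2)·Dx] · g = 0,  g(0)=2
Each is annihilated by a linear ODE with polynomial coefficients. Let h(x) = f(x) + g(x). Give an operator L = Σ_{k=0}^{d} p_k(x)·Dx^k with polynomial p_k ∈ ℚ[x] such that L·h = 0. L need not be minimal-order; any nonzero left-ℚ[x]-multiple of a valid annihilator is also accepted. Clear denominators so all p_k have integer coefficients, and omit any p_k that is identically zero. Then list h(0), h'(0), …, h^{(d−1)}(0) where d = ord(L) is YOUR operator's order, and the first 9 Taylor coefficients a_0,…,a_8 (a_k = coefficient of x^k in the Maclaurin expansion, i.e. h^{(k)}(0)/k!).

L = (64 - 256·x - 3904·x^2 - 6912·x^3 - 9696·x^4 - 1536·x^6)·Dx + (-25 - 24·x + 542·x^2 - 780·x^3 - 6800·x^4 - 6560·x^5 - 768·x^6 - 1536·x^7)·Dx^2 + (2 + 17·x + 62·x^2 + 202·x^3 + 445·x^4 - 1136·x^5 - 576·x^6 - 256·x^7 - 256·x^8)·Dx^3  (order 3).
h: a_k = 2, -6, 4, 146/3, 10, -1968/5, 26, 33062/7, 68, …
ICs: h(0) = 2, h′(0) = -6, h′′(0) = 8.

f: a_k = 0, -8, 0, 128/3, 0, -2048/5, 0, 32768/7, 0, …
g: a_k = 2, 2, 4, 6, 10, 16, 26, 42, 68, …
L₀ := lclm(L_f,L_g); ord L₀ ≤ 2+1.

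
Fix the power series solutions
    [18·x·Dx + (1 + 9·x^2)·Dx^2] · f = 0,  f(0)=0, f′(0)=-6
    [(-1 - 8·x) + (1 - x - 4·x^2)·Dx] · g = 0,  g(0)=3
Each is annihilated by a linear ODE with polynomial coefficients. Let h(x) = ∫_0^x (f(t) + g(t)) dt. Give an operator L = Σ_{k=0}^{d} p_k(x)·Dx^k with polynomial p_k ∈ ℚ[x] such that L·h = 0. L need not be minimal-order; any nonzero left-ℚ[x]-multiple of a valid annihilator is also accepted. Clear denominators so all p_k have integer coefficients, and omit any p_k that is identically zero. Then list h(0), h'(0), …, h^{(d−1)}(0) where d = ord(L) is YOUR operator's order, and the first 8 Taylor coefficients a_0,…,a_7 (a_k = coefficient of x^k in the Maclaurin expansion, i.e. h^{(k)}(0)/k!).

L = (90 - 360·x - 6462·x^2 - 14688·x^3 - 63936·x^4 - 31104·x^6)·Dx^2 + (-36 - 294·x - 324·x^2 - 3198·x^3 - 13680·x^4 - 46080·x^5 - 3888·x^6 - 31104·x^7)·Dx^3 + (5 + 16·x + 160·x^2 - 96·x^3 + 555·x^4 - 2304·x^5 - 4896·x^6 - 1296·x^7 - 5184·x^8)·Dx^4  (order 4).
h: a_k = 0, 3, -3/2, 5, 45/4, 87/5, 163/10, 543/7, …
ICs: h(0) = 0, h′(0) = 3, h′′(0) = -3, h′′′(0) = 30.

f: a_k = 0, -6, 0, 18, 0, -486/5, 0, 4374/7, …
g: a_k = 3, 3, 15, 27, 87, 195, 543, 1323, …
h₀=f+g: left-lcm gives L₀, ord ≤ 3.
h=∫₀ˣh₀: take L = L₀·Dx.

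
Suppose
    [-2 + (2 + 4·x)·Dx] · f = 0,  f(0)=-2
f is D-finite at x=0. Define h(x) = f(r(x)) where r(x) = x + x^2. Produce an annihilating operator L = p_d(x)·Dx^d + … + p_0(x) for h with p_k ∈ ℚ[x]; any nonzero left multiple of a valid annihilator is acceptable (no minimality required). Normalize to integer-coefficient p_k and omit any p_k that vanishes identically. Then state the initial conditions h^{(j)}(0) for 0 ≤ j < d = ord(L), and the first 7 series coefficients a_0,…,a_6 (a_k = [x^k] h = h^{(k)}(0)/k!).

L = (-1 - 2·x) + (1 + 2·x + 2·x^2)·Dx  (order 1).
h: a_k = -2, -2, -1, 1, -3/4, 1/4, 3/8, …
ICs: h(0) = -2.

f: a_k = -2, -2, 1, -1, 5/4, -7/4, 21/8, …
Substitute x→r, Dx→(1/r')Dx; clear ⇒ L₀.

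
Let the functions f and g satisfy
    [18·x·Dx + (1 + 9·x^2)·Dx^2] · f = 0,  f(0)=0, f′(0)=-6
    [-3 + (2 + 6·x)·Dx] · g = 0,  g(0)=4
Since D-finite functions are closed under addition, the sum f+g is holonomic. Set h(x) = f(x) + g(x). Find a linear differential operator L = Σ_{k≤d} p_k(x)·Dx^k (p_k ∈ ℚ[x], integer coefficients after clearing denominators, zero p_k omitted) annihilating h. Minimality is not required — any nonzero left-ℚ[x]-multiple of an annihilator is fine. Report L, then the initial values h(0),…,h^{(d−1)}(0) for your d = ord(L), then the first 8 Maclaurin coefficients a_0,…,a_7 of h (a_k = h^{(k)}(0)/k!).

f: a_k = 0, -6, 0, 18, 0, -486/5, 0, 4374/7, …
g: a_k = 4, 6, -9/2, 27/4, -405/32, 1701/64, -15309/256, 72171/512, …
L₀ := lclm(L_f,L_g); ord L₀ ≤ 2+1.
L = (-36 - 270·x + 972·x^2 + 1458·x^3)·Dx + (-33 - 144·x + 270·x^2 + 3888·x^3 + 5103·x^4)·Dx^2 + (-2 + 18·x + 108·x^2 + 324·x^3 + 1134·x^4 + 1458·x^5)·Dx^3  (order 3).
h: a_k = 4, 0, -9/2, 99/4, -405/32, -22599/320, -15309/256, 2744685/3584, …
ICs: h(0) = 4, h′(0) = 0, h′′(0) = -9.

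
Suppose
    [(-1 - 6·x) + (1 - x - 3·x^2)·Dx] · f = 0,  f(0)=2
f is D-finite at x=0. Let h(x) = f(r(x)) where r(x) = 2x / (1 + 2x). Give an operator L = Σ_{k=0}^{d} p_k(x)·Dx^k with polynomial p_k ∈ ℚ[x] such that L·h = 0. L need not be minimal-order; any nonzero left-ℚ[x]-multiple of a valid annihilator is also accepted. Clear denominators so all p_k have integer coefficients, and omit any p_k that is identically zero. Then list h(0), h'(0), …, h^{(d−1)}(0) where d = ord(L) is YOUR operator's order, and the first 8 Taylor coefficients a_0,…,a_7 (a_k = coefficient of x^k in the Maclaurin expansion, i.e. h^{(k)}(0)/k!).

f: a_k = 2, 2, 8, 14, 38, 80, 194, 434, …
Substitute x→r, Dx→(1/r')Dx; clear ⇒ L₀.
L = (2 + 28·x) + (-1 - 4·x + 8·x^2 + 24·x^3)·Dx  (order 1).
h: a_k = 2, 4, 24, 0, 288, -576, 4608, -16128, …
ICs: h(0) = 2.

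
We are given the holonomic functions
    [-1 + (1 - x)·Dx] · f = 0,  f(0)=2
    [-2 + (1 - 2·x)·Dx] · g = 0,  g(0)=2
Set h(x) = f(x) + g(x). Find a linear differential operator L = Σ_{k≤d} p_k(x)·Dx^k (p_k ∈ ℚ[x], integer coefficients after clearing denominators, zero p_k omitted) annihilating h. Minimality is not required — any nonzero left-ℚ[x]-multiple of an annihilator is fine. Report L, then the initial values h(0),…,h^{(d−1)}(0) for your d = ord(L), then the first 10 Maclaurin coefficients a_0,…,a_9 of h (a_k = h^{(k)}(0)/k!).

f: a_k = 2, 2, 2, 2, 2, 2, 2, 2, 2, 2, …
g: a_k = 2, 4, 8, 16, 32, 64, 128, 256, 512, 1024, …
h₀=f+g: left-lcm gives L₀, ord ≤ 2.
L = -4 + (6 - 8·x)·Dx + (-1 + 3·x - 2·x^2)·Dx^2  (order 2).
h: a_k = 4, 6, 10, 18, 34, 66, 130, 258, 514, 1026, …
ICs: h(0) = 4, h′(0) = 6.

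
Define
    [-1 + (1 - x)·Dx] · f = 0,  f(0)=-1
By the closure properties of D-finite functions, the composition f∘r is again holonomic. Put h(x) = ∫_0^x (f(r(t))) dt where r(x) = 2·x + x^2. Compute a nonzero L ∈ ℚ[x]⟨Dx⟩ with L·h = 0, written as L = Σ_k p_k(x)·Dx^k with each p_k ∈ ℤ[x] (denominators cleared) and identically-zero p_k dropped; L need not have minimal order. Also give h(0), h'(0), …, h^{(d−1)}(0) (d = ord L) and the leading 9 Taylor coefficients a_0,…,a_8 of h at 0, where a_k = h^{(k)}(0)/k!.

f: a_k = -1, -1, -1, -1, -1, -1, -1, -1, -1, …
f∘r: x↦r, Dx↦Dx/r' in L_f ⇒ L₀.
∫: right-multiply L₀ by Dx.
L = (2 + 2·x)·Dx + (-1 + 2·x + x^2)·Dx^2  (order 2).
h: a_k = 0, -1, -1, -5/3, -3, -29/5, -35/3, -169/7, -51, …
ICs: h(0) = 0, h′(0) = -1.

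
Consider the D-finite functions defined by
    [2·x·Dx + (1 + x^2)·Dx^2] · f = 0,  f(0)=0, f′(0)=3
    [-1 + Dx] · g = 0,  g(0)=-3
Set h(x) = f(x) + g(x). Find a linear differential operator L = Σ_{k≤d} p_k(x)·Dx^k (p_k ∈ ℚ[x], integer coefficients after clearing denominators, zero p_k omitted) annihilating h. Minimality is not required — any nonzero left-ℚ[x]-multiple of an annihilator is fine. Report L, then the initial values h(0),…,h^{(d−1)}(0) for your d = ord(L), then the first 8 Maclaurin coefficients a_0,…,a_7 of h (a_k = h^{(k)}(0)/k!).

L = (2 - 4·x - 2·x^2)·Dx + (-3 + 3·x + x^2 - x^3)·Dx^2 + (1 + x + x^2 + x^3)·Dx^3  (order 3).
h: a_k = -3, 0, -3/2, -3/2, -1/8, 23/40, -1/240, -103/240, …
ICs: h(0) = -3, h′(0) = 0, h′′(0) = -3.

f: a_k = 0, 3, 0, -1, 0, 3/5, 0, -3/7, …
g: a_k = -3, -3, -3/2, -1/2, -1/8, -1/40, -1/240, -1/1680, …
L₀ := lclm(L_f,L_g); ord L₀ ≤ 2+1.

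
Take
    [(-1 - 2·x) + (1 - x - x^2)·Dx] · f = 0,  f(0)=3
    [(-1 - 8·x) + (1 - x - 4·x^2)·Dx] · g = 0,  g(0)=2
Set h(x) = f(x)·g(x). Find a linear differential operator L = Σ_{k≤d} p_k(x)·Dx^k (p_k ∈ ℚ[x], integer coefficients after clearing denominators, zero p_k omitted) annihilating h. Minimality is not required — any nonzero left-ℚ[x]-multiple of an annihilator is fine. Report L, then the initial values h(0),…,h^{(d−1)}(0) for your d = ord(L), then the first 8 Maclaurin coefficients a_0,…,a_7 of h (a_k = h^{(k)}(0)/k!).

L = (-2 - 8·x + 15·x^2 + 16·x^3) + (1 - 2·x - 4·x^2 + 5·x^3 + 4·x^4)·Dx  (order 1).
h: a_k = 6, 12, 48, 114, 336, 840, 2262, 5748, …
ICs: h(0) = 6.

f: a_k = 3, 3, 6, 9, 15, 24, 39, 63, …
g: a_k = 2, 2, 10, 18, 58, 130, 362, 882, …
f·g: L₀ = L_f ⊗_s L_g, ord ≤ 1·1.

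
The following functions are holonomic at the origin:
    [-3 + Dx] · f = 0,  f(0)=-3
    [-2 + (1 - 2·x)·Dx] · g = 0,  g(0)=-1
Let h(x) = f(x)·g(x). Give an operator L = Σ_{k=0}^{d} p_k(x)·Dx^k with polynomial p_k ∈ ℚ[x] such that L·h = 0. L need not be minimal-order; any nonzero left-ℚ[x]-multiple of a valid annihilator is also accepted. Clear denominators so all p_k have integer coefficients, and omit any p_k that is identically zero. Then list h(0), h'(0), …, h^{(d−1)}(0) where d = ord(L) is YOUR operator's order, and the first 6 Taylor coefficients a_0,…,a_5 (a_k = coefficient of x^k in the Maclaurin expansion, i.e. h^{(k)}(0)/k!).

f: a_k = -3, -9, -27/2, -27/2, -81/8, -243/40, …
g: a_k = -1, -2, -4, -8, -16, -32, …
L₀ := L_f ⊗_s L_g (sym. prod.), ord ≤ 1.
L = (5 - 6·x) + (-1 + 2·x)·Dx  (order 1).
h: a_k = 3, 15, 87/2, 201/2, 1689/8, 17133/40, …
ICs: h(0) = 3.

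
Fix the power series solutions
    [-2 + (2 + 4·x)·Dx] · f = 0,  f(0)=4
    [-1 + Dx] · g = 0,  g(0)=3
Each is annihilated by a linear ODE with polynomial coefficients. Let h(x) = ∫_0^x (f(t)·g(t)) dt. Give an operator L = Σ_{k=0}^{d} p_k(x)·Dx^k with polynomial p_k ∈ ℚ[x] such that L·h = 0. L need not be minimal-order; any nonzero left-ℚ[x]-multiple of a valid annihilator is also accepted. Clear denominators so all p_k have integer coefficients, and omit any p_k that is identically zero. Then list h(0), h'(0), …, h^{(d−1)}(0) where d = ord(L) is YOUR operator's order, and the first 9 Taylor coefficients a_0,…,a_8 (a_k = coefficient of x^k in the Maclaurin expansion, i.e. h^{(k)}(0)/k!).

L = (-2 - 2·x)·Dx + (1 + 2·x)·Dx^2  (order 2).
h: a_k = 0, 12, 12, 4, 2, -2/5, 14/15, -122/105, 347/210, …
ICs: h(0) = 0, h′(0) = 12.

f: a_k = 4, 4, -2, 2, -5/2, 7/2, -21/4, 33/4, -429/32, …
g: a_k = 3, 3, 3/2, 1/2, 1/8, 1/40, 1/240, 1/1680, 1/13440, …
f·g: L₀ = L_f ⊗_s L_g, ord ≤ 1·1.
∫: right-multiply L₀ by Dx.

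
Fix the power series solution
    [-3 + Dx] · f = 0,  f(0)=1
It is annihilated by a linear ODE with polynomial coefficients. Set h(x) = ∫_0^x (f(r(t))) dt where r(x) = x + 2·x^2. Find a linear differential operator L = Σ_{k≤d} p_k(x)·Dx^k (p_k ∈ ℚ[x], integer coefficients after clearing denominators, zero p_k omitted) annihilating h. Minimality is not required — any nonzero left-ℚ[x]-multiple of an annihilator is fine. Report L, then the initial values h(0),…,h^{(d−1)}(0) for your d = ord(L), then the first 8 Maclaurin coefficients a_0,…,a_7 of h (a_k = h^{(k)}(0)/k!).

f: a_k = 1, 3, 9/2, 9/2, 27/8, 81/40, 81/80, 243/560, …
f∘r: x↦r, Dx↦Dx/r' in L_f ⇒ L₀.
h=∫₀ˣh₀: take L = L₀·Dx.
L = (-3 - 12·x)·Dx + Dx^2  (order 2).
h: a_k = 0, 1, 3/2, 7/2, 45/8, 387/40, 1107/80, 11061/560, …
ICs: h(0) = 0, h′(0) = 1.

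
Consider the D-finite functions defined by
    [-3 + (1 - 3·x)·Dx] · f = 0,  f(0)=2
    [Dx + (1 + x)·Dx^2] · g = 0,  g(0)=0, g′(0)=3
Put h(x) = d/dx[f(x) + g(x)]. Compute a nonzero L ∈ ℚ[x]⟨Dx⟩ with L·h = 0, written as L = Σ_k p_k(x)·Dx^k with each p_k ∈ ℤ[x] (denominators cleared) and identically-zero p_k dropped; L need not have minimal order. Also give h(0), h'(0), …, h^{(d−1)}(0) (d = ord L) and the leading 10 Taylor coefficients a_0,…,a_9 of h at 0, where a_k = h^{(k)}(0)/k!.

f: a_k = 2, 6, 18, 54, 162, 486, 1458, 4374, 13122, 39366, …
g: a_k = 0, 3, -3/2, 1, -3/4, 3/5, -1/2, 3/7, -3/8, 1/3, …
L₀ := lclm(L_f,L_g); ord L₀ ≤ 1+2.
h=h₀': d/dx-closure on L₀ ⇒ L.
L = (66 + 18·x) + (52 + 120·x + 36·x^2)·Dx + (-7 + 11·x + 27·x^2 + 9·x^3)·Dx^2  (order 2).
h: a_k = 9, 33, 165, 645, 2433, 8745, 30621, 104973, 354297, 1180977, …
ICs: h(0) = 9, h′(0) = 33.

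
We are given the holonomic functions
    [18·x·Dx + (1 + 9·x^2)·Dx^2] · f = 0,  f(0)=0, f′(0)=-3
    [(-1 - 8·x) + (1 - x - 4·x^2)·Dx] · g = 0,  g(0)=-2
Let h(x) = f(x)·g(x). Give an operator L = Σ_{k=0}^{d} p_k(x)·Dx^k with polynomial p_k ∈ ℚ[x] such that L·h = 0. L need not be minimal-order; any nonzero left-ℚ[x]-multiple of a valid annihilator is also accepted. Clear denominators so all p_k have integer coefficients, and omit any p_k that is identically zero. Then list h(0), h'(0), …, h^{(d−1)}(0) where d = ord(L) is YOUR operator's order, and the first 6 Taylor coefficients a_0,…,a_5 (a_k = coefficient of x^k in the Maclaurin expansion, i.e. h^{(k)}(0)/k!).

f: a_k = 0, -3, 0, 9, 0, -243/5, …
g: a_k = -2, -2, -10, -18, -58, -130, …
L₀ := L_f ⊗_s L_g (sym. prod.), ord ≤ 2.
L = (8 + 18·x + 216·x^2) + (2 - 2·x + 36·x^2 + 216·x^3)·Dx + (-1 + x - 5·x^2 + 9·x^3 + 36·x^4)·Dx^2  (order 2).
h: a_k = 0, 6, 6, 12, 36, 906/5, …
ICs: h(0) = 0, h′(0) = 6.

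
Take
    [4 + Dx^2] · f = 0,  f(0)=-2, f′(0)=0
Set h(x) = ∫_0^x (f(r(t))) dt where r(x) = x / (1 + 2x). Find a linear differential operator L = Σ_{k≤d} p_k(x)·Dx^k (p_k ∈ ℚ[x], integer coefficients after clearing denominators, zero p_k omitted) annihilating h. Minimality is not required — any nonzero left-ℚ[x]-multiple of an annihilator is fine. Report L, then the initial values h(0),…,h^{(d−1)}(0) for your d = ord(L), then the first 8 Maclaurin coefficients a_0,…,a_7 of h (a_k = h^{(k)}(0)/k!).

f: a_k = -2, 0, 4, 0, -4/3, 0, 8/45, 0, …
f∘r: x↦r, Dx↦Dx/r' in L_f ⇒ L₀.
∫: right-multiply L₀ by Dx.
L = 4·Dx + (4 + 24·x + 48·x^2 + 32·x^3)·Dx^2 + (1 + 8·x + 24·x^2 + 32·x^3 + 16·x^4)·Dx^3  (order 3).
h: a_k = 0, -2, 0, 4/3, -4, 28/3, -176/9, 12008/315, …
ICs: h(0) = 0, h′(0) = -2, h′′(0) = 0.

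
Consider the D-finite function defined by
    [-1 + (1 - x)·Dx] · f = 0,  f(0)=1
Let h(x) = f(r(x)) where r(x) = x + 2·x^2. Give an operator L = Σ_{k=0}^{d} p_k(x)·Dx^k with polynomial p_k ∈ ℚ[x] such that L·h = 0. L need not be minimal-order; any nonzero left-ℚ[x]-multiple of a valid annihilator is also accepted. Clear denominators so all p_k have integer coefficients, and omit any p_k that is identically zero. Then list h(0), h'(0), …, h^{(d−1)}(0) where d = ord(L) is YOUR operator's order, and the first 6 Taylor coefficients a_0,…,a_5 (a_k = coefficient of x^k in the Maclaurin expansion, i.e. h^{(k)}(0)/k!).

L = (1 + 4·x) + (-1 + x + 2·x^2)·Dx  (order 1).
h: a_k = 1, 1, 3, 5, 11, 21, …
ICs: h(0) = 1.

f: a_k = 1, 1, 1, 1, 1, 1, …
h₀=f(r): pull back L_f along r ⇒ L₀.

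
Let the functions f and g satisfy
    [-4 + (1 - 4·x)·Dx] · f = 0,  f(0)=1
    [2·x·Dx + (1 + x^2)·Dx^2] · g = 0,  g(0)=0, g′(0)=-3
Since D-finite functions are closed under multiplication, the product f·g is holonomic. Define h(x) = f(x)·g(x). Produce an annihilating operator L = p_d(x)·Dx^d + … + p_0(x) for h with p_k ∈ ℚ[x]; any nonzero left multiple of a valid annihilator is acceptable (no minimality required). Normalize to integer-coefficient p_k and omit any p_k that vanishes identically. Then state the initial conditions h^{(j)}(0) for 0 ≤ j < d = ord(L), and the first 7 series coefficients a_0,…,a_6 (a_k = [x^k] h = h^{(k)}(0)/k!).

L = 8·x + (8 - 2·x + 16·x^2)·Dx + (-1 + 4·x - x^2 + 4·x^3)·Dx^2  (order 2).
h: a_k = 0, -3, -12, -47, -188, -3763/5, -15052/5, …
ICs: h(0) = 0, h′(0) = -3.

f: a_k = 1, 4, 16, 64, 256, 1024, 4096, …
g: a_k = 0, -3, 0, 1, 0, -3/5, 0, …
Product ⇒ symmetric product L₀, ord ≤ 2.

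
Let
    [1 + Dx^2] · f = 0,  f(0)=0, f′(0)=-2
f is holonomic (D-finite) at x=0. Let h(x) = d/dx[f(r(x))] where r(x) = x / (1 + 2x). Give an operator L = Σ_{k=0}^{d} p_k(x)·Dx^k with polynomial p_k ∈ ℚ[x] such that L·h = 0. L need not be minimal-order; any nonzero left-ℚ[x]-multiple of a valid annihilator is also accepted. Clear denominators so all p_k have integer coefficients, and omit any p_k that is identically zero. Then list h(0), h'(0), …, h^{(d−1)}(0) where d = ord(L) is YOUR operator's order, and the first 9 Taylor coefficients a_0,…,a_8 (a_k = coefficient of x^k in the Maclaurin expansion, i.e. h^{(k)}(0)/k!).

L = (25 + 96·x + 96·x^2) + (12 + 72·x + 144·x^2 + 96·x^3)·Dx + (1 + 8·x + 24·x^2 + 32·x^3 + 16·x^4)·Dx^2  (order 2).
h: a_k = -2, 8, -23, 56, -1441/12, 225, -123479/360, 13198/45, 12104063/20160, …
ICs: h(0) = -2, h′(0) = 8.

f: a_k = 0, -2, 0, 1/3, 0, -1/60, 0, 1/2520, 0, …
h₀=f(r): pull back L_f along r ⇒ L₀.
Differentiate: ansatz ord ≤ ord L₀ ⇒ L.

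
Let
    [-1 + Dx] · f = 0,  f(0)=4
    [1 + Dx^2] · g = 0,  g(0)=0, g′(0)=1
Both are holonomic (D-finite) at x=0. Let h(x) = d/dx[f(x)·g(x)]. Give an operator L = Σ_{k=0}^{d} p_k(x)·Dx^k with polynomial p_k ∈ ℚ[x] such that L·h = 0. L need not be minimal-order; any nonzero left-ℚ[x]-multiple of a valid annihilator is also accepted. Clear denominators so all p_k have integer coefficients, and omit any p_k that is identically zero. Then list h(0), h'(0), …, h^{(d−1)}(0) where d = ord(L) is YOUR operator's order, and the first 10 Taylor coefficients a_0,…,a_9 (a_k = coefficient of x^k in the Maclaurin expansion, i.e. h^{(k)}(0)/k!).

L = 2 - 2·Dx + Dx^2  (order 2).
h: a_k = 4, 8, 4, 0, -2/3, -4/15, -2/45, 0, 1/630, 1/2835, …
ICs: h(0) = 4, h′(0) = 8.

f: a_k = 4, 4, 2, 2/3, 1/6, 1/30, 1/180, 1/1260, 1/10080, 1/90720, …
g: a_k = 0, 1, 0, -1/6, 0, 1/120, 0, -1/5040, 0, 1/362880, …
Product ⇒ symmetric product L₀, ord ≤ 2.
h₀' ⇒ L via d/dx closure of L₀.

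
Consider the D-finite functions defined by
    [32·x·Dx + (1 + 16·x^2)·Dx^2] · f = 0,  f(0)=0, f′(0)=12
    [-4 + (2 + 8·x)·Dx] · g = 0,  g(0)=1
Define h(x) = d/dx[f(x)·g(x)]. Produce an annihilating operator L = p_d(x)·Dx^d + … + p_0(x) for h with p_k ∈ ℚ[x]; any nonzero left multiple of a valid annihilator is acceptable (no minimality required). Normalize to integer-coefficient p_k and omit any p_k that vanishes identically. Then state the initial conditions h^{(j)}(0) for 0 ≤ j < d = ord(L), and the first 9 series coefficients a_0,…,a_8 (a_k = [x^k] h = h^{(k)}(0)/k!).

L = (20 + 640·x + 128·x^2 - 6144·x^3 - 3072·x^4) + (28 + 336·x + 1152·x^2 - 3584·x^3 - 21504·x^4 - 12288·x^5)·Dx + (3 + 8·x - 48·x^2 - 256·x^3 - 1792·x^4 - 6144·x^5 - 4096·x^6)·Dx^2  (order 2).
h: a_k = 12, 48, -264, -320, 3112, 39264/5, -301648/5, -2858752/35, 5692728/7, …
ICs: h(0) = 12, h′(0) = 48.

f: a_k = 0, 12, 0, -64, 0, 3072/5, 0, -49152/7, 0, …
g: a_k = 1, 2, -2, 4, -10, 28, -84, 264, -858, …
L₀ := L_f ⊗_s L_g (sym. prod.), ord ≤ 2.
h=h₀': d/dx-closure on L₀ ⇒ L.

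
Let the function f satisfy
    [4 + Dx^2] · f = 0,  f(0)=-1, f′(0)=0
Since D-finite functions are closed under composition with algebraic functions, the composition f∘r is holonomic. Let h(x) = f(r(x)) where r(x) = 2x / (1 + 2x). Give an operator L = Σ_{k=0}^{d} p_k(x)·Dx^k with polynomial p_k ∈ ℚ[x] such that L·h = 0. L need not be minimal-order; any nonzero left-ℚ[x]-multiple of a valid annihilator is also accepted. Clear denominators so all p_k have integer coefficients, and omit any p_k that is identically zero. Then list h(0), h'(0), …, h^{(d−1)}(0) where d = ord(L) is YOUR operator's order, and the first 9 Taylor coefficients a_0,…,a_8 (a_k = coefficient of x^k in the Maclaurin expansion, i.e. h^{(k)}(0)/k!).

f: a_k = -1, 0, 2, 0, -2/3, 0, 4/45, 0, -2/315, …
Change of var in L_f (x↦r) gives L₀.
L = 16 + (4 + 24·x + 48·x^2 + 32·x^3)·Dx + (1 + 8·x + 24·x^2 + 32·x^3 + 16·x^4)·Dx^2  (order 2).
h: a_k = -1, 0, 8, -32, 256/3, -512/3, 9856/45, 512/5, -602624/315, …
ICs: h(0) = -1, h′(0) = 0.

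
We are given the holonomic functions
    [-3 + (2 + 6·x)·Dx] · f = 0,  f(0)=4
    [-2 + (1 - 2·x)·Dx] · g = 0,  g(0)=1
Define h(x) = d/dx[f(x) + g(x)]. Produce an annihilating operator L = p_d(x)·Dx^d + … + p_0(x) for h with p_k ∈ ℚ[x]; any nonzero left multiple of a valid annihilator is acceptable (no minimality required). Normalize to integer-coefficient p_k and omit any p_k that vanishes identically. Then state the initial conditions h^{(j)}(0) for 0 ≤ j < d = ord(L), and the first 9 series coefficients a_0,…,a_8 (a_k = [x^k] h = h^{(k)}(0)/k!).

L = (-252 - 216·x) + (-69 - 684·x - 756·x^2)·Dx + (22 + 58·x - 96·x^2 - 216·x^3)·Dx^2  (order 2).
h: a_k = 8, -1, 177/4, 107/8, 18745/64, 3225/128, 963949/512, -717517/1024, 202157577/16384, …
ICs: h(0) = 8, h′(0) = -1.

f: a_k = 4, 6, -9/2, 27/4, -405/32, 1701/64, -15309/256, 72171/512, -2814669/8192, …
g: a_k = 1, 2, 4, 8, 16, 32, 64, 128, 256, …
Weyl lclm of L_f,L_g ⇒ L₀ (ord ≤ 2).
h₀' ⇒ L via d/dx closure of L₀.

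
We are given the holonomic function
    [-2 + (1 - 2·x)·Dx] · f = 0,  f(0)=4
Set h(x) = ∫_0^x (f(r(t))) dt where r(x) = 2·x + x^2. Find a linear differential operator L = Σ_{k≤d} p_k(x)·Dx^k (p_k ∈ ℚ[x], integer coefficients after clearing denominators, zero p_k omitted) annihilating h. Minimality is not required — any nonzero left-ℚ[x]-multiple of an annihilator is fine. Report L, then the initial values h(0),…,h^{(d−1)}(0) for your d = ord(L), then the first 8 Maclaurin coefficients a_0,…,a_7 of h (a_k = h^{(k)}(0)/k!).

f: a_k = 4, 8, 16, 32, 64, 128, 256, 512, …
Change of var in L_f (x↦r) gives L₀.
∫: right-multiply L₀ by Dx.
L = (4 + 4·x)·Dx + (-1 + 4·x + 2·x^2)·Dx^2  (order 2).
h: a_k = 0, 4, 8, 24, 80, 1424/5, 1056, 28192/7, …
ICs: h(0) = 0, h′(0) = 4.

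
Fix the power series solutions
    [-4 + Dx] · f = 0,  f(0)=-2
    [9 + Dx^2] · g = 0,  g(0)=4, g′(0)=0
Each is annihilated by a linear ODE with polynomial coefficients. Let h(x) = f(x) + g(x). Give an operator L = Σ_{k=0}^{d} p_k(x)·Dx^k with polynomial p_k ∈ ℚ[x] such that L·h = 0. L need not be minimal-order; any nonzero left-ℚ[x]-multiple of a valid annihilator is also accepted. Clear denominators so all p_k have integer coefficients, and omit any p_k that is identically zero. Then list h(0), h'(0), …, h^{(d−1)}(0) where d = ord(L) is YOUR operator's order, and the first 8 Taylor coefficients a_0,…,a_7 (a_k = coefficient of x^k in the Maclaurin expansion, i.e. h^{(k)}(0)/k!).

L = -36 + 9·Dx - 4·Dx^2 + Dx^3  (order 3).
h: a_k = 2, -8, -34, -64/3, -47/6, -256/15, -2777/180, -2048/315, …
ICs: h(0) = 2, h′(0) = -8, h′′(0) = -68.

f: a_k = -2, -8, -16, -64/3, -64/3, -256/15, -512/45, -2048/315, …
g: a_k = 4, 0, -18, 0, 27/2, 0, -81/20, 0, …
Sum ⇒ L₀ = lclm(L_f,L_g) in ℚ(x)⟨Dx⟩.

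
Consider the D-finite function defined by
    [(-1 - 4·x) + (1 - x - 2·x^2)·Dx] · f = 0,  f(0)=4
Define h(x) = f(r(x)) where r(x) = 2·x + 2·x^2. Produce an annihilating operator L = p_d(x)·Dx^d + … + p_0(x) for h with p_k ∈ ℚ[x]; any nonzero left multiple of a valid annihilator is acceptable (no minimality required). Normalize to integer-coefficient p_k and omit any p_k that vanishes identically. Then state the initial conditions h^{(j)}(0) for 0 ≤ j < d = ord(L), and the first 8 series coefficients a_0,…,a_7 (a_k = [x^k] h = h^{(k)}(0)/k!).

L = (2 + 20·x + 48·x^2 + 32·x^3) + (-1 + 2·x + 10·x^2 + 16·x^3 + 8·x^4)·Dx  (order 1).
h: a_k = 4, 8, 56, 256, 1232, 5984, 28832, 139264, …
ICs: h(0) = 4.

f: a_k = 4, 4, 12, 20, 44, 84, 172, 340, …
f∘r: x↦r, Dx↦Dx/r' in L_f ⇒ L₀.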